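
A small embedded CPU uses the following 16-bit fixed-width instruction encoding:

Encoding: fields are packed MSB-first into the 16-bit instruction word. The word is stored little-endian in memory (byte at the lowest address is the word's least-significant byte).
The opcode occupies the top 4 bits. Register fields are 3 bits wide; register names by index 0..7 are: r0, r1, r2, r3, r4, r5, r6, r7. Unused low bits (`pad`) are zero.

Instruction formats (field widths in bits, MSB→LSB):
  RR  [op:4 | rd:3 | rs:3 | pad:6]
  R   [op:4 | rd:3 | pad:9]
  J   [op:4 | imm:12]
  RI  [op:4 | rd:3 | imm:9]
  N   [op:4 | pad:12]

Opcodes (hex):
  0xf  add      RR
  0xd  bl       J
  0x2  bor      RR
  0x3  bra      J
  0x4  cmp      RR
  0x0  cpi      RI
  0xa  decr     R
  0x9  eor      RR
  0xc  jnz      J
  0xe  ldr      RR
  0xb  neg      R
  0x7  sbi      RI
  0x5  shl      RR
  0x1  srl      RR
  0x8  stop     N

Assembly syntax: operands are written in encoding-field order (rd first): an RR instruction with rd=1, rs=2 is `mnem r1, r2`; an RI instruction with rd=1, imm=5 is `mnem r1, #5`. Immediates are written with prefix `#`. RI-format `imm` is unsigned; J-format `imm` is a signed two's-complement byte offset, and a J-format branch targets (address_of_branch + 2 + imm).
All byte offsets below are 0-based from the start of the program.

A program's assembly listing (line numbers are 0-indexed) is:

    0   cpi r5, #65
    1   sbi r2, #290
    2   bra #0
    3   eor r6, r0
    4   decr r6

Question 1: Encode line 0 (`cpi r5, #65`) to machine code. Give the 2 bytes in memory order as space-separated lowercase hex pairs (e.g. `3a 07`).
41 0a

0. cpi fields op=0x0:4|rd=5:3|imm=65:9 → word 0a41h → 41 0a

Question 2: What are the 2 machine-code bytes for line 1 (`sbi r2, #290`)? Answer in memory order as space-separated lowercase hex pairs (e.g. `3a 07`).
L1: sbi op=0x7:4|rd=2:3|imm=290:9 ⇒ 0x7522 ⇒ little 22 75

22 75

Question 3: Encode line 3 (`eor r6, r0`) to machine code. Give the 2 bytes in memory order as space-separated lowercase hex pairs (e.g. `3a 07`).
00 9c

3. eor fields op=0x9:4|rd=6:3|rs=0:3|pad=0:6 → word 9c00h → 00 9c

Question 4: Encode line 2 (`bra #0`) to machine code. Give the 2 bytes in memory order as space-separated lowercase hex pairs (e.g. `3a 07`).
line 2 (bra): pack op=0x3:4|imm=0:12 = 0x3000; little→ 00 30

00 30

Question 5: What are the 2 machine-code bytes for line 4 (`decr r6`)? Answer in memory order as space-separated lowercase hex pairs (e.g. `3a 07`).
00 ac

L4: decr op=0xa:4|rd=6:3|pad=0:9 ⇒ 0xac00 ⇒ little 00 ac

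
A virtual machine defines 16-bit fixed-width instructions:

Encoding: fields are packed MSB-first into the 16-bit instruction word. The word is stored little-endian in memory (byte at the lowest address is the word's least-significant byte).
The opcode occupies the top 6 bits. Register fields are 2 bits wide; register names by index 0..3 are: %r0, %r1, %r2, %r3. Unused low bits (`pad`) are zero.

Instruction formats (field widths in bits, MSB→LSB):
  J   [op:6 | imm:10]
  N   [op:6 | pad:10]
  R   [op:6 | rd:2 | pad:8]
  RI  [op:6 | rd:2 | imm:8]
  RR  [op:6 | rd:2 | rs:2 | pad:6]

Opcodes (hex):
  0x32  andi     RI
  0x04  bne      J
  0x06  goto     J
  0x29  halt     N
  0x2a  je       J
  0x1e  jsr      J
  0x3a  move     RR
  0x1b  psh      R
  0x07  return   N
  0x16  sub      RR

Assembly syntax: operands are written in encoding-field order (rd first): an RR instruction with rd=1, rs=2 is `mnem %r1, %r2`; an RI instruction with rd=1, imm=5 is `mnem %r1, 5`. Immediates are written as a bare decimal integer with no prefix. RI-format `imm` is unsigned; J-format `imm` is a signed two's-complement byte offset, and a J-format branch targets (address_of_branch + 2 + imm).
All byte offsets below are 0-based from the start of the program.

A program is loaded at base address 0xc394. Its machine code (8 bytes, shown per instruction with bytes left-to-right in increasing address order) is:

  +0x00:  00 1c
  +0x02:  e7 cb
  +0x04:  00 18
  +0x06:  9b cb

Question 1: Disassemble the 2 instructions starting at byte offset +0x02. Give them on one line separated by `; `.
andi %r3, 231; goto 0

+0x02: e7 cb ⇒ word 0xcbe7 (little)
  top 6b → 0x32 → andi [RI]
  rd@[9:8]=0x3 ⇒ %r3
  imm@[7:0]=0xe7 ⇒ 231
+0x04: 00 18 ⇒ word 0x1800 (little)
  top 6b → 0x6 → goto [J]
  imm@[9:0]=0x0 ⇒ 0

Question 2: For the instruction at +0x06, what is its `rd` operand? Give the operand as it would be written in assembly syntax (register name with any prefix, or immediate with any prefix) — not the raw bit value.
%r3

+0x06: 9b cb ⇒ word 0xcb9b (little)
  top 6b → 0x32 → andi [RI]
  [9:8] rd=3 = %r3
  [7:0] imm=155 = 155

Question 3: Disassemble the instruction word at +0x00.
off 0x00: read 00 1c as little → 0x1c00
  top 6b → 0x7 → return [N]

return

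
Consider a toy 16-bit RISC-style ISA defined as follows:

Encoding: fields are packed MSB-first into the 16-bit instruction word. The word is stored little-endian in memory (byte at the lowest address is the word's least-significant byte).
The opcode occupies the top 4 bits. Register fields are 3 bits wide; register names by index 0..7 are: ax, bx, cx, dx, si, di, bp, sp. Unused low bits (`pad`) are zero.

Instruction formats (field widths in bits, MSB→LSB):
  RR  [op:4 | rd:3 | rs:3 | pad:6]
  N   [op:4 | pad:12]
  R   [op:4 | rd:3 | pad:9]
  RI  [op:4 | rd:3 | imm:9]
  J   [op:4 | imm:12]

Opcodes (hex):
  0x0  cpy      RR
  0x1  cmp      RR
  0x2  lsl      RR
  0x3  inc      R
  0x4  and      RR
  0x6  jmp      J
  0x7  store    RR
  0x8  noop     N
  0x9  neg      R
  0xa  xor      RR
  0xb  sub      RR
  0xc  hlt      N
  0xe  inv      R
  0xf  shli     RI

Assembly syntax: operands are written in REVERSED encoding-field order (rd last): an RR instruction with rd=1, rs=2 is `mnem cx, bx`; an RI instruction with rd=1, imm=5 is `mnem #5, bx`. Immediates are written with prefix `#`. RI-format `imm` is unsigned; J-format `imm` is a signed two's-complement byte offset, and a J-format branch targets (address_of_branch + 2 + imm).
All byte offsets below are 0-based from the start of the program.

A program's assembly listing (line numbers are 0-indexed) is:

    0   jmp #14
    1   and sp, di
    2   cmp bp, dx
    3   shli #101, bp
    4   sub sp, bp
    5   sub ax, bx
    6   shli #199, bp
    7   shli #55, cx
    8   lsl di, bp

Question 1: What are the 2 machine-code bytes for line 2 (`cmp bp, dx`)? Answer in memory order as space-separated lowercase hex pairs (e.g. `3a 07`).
line 2 (cmp): pack op=0x1:4|rd=3:3|rs=6:3|pad=0:6 = 0x1780; little→ 80 17

80 17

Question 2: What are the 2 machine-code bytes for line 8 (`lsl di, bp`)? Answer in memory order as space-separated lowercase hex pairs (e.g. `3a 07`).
40 2d

8. lsl fields op=0x2:4|rd=6:3|rs=5:3|pad=0:6 → word 2d40h → 40 2d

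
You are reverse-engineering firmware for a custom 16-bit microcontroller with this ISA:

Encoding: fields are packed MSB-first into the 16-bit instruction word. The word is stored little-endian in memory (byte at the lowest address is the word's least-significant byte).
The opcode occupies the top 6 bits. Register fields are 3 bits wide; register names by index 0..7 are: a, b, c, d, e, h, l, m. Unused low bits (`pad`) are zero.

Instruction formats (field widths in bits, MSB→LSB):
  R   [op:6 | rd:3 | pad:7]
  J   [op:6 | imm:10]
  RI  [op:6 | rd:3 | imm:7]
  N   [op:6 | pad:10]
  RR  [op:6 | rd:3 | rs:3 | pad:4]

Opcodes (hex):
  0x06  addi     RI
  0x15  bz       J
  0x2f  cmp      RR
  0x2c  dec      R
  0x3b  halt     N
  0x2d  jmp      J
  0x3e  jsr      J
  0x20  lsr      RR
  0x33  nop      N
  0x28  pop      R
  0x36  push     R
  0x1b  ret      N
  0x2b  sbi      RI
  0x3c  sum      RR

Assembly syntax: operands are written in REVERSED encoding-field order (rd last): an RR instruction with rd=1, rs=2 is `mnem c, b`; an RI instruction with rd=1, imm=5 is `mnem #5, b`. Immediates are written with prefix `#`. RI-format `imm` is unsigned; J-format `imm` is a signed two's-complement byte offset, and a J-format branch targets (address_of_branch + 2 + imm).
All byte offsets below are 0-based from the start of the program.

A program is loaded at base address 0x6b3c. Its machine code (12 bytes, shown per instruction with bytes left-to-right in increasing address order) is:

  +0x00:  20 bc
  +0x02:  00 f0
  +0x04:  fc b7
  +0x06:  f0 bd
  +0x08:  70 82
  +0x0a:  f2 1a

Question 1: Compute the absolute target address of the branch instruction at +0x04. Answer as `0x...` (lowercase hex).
0x6b3e

@+04  little-endian(fc b7) = 0xb7fc
  op=0xb7fc>>10=0x2d ⇒ jmp (J)
  imm: (w>>0)&0x3ff=0x3fc (s10→-4) → #-4
  target = base 0x6b3c + off 0x04 + 2 + imm -4 = 0x6b3e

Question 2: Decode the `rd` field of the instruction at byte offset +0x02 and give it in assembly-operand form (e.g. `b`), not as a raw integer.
a

[02] 00 f0 → 0xf000
  op=0xf000>>10=0x3c ⇒ sum (RR)
  rd@[9:7]=0x0 ⇒ a
  rs@[6:4]=0x0 ⇒ a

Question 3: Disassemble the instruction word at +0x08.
lsr m, e

[08] 70 82 → 0x8270
  top 6b → 0x20 → lsr [RR]
  [9:7] rd=4 = e
  [6:4] rs=7 = m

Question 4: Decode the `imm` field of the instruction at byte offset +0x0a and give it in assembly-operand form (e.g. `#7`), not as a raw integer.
#114

off 0x0a: read f2 1a as little → 0x1af2
  opcode bits[15:10]=0x6: addi/RI
  rd: (w>>7)&0x7=0x5 → h
  imm: (w>>0)&0x7f=0x72 → #114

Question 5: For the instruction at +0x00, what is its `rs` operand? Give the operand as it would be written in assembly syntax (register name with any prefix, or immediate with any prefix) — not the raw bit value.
c

off 0x00: read 20 bc as little → 0xbc20
  top 6b → 0x2f → cmp [RR]
  rd@[9:7]=0x0 ⇒ a
  rs@[6:4]=0x2 ⇒ c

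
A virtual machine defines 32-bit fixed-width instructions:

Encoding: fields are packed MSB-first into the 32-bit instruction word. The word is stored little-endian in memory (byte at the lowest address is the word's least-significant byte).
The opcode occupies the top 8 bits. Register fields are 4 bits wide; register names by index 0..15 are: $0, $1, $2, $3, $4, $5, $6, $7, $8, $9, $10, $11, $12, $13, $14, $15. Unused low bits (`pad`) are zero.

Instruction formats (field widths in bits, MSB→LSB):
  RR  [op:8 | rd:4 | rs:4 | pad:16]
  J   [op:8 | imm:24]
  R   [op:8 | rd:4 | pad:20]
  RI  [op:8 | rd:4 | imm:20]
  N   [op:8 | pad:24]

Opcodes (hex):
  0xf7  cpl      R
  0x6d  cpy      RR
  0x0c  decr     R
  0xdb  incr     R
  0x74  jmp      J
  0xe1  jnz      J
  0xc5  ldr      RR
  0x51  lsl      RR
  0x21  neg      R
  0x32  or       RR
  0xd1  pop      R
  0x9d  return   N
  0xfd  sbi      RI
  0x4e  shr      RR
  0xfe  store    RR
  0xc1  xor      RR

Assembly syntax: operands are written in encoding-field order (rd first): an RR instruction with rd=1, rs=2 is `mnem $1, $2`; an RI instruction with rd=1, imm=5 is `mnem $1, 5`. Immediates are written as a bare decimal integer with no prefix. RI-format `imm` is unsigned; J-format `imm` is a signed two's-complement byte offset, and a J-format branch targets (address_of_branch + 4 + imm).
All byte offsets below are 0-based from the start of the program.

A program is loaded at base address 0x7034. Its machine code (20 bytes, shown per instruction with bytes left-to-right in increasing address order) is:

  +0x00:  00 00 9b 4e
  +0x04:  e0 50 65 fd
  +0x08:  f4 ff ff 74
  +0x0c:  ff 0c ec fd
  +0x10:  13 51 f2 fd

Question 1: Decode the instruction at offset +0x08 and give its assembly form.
off 0x08: read f4 ff ff 74 as little → 0x74fffff4
  opcode bits[31:24]=0x74: jmp/J
  imm: (w>>0)&0xffffff=0xfffff4 (s24→-12) → -12

jmp -12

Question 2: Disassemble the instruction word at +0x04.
sbi $6, 348384

@+04  little-endian(e0 50 65 fd) = 0xfd6550e0
  top 8b → 0xfd → sbi [RI]
  rd: (w>>20)&0xf=0x6 → $6
  imm: (w>>0)&0xfffff=0x550e0 → 348384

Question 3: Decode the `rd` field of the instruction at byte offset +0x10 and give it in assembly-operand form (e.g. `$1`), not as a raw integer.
$15

off 0x10: read 13 51 f2 fd as little → 0xfdf25113
  opcode bits[31:24]=0xfd: sbi/RI
  rd: (w>>20)&0xf=0xf → $15
  imm: (w>>0)&0xfffff=0x25113 → 151827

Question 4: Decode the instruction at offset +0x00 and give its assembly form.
shr $9, $11

@+00  little-endian(00 00 9b 4e) = 0x4e9b0000
  opcode bits[31:24]=0x4e: shr/RR
  [23:20] rd=9 = $9
  [19:16] rs=11 = $11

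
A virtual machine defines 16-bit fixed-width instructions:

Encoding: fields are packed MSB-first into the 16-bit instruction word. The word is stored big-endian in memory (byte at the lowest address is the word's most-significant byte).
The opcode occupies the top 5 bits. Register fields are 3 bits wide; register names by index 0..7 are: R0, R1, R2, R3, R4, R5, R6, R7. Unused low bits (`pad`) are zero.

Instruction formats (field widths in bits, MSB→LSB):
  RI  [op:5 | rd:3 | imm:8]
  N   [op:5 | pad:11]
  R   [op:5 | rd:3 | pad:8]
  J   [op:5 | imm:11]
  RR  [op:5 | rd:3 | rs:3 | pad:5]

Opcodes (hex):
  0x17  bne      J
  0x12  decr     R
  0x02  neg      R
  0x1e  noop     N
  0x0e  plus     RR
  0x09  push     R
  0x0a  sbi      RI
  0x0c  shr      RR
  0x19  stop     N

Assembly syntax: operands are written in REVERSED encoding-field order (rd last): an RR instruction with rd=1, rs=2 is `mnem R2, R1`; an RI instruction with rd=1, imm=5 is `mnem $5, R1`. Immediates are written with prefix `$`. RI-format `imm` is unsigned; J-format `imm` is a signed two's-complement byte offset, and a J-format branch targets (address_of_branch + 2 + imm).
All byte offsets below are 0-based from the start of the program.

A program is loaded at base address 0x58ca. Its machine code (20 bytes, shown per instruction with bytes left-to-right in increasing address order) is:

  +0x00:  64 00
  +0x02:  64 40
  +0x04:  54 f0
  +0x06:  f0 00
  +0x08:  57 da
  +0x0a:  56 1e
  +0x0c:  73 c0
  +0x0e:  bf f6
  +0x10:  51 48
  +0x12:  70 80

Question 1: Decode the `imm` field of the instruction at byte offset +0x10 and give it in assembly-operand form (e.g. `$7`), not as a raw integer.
+0x10: 51 48 ⇒ word 0x5148 (big)
  top 5b → 0xa → sbi [RI]
  rd@[10:8]=0x1 ⇒ R1
  imm@[7:0]=0x48 ⇒ $72

$72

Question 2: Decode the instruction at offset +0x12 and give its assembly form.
off 0x12: read 70 80 as big → 0x7080
  opcode bits[15:11]=0xe: plus/RR
  rd: (w>>8)&0x7=0x0 → R0
  rs: (w>>5)&0x7=0x4 → R4

plus R4, R0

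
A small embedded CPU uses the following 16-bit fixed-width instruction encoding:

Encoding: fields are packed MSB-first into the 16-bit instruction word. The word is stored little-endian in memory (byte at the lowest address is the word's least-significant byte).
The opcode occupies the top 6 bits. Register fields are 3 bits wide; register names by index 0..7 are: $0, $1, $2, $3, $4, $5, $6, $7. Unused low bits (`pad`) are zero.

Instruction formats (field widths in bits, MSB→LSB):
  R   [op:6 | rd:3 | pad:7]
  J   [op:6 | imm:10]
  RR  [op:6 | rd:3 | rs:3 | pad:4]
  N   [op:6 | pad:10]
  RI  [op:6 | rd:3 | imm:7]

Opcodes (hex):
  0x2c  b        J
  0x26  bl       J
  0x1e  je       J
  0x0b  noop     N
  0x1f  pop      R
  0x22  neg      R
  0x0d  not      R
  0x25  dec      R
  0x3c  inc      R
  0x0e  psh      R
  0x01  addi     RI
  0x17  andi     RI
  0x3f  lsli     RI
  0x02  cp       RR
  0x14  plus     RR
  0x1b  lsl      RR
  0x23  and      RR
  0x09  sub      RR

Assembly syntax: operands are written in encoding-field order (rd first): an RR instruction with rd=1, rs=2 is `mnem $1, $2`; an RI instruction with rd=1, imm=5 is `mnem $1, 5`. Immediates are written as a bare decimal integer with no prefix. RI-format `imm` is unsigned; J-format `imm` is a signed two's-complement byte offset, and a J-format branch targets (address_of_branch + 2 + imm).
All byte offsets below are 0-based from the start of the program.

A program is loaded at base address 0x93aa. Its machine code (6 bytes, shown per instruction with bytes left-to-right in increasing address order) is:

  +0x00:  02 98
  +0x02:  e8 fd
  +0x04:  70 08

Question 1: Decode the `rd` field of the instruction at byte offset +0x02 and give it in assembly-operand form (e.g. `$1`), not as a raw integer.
[02] e8 fd → 0xfde8
  opcode bits[15:10]=0x3f: lsli/RI
  rd: (w>>7)&0x7=0x3 → $3
  imm: (w>>0)&0x7f=0x68 → 104

$3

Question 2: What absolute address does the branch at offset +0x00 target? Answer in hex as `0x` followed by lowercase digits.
0x93ae

off 0x00: read 02 98 as little → 0x9802
  opcode bits[15:10]=0x26: bl/J
  imm: (w>>0)&0x3ff=0x2 → 2
  target = base 0x93aa + off 0x00 + 2 + imm 2 = 0x93ae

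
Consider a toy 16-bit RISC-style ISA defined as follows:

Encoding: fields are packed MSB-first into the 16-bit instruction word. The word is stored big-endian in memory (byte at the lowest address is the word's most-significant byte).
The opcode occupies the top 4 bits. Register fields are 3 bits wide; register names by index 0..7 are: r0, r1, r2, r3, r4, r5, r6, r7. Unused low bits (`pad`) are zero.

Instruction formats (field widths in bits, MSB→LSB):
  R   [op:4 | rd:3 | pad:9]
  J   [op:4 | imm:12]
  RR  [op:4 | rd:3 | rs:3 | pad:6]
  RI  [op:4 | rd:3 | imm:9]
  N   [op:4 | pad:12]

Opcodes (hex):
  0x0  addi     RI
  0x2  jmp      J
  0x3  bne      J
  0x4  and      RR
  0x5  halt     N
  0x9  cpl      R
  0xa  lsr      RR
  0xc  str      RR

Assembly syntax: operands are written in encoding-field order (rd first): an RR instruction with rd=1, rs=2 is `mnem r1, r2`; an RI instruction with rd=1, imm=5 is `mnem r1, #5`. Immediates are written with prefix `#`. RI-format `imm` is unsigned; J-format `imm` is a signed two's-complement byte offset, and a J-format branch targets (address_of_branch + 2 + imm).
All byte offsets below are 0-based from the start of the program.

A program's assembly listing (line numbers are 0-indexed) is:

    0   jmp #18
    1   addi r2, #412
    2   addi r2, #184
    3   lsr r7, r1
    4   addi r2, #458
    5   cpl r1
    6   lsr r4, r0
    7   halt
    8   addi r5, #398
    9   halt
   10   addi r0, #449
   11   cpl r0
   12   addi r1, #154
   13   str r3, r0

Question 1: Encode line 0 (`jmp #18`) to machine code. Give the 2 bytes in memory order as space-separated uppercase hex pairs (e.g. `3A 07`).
20 12

L0: jmp op=0x2:4|imm=18:12 ⇒ 0x2012 ⇒ big 20 12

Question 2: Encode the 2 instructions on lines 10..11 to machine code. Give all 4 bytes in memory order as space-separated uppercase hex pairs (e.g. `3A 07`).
L10: addi op=0x0:4|rd=0:3|imm=449:9 ⇒ 0x01c1 ⇒ big 01 c1
L11: cpl op=0x9:4|rd=0:3|pad=0:9 ⇒ 0x9000 ⇒ big 90 00

01 C1 90 00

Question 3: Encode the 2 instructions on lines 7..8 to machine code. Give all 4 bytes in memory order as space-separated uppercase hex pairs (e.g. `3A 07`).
50 00 0B 8E

7. halt fields op=0x5:4|pad=0:12 → word 5000h → 50 00
8. addi fields op=0x0:4|rd=5:3|imm=398:9 → word 0b8eh → 0b 8e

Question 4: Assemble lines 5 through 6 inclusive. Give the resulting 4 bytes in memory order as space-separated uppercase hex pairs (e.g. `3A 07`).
5. cpl fields op=0x9:4|rd=1:3|pad=0:9 → word 9200h → 92 00
6. lsr fields op=0xa:4|rd=4:3|rs=0:3|pad=0:6 → word a800h → a8 00

92 00 A8 00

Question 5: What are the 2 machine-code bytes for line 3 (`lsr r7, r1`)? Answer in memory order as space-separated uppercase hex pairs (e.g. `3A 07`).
3. lsr fields op=0xa:4|rd=7:3|rs=1:3|pad=0:6 → word ae40h → ae 40

AE 40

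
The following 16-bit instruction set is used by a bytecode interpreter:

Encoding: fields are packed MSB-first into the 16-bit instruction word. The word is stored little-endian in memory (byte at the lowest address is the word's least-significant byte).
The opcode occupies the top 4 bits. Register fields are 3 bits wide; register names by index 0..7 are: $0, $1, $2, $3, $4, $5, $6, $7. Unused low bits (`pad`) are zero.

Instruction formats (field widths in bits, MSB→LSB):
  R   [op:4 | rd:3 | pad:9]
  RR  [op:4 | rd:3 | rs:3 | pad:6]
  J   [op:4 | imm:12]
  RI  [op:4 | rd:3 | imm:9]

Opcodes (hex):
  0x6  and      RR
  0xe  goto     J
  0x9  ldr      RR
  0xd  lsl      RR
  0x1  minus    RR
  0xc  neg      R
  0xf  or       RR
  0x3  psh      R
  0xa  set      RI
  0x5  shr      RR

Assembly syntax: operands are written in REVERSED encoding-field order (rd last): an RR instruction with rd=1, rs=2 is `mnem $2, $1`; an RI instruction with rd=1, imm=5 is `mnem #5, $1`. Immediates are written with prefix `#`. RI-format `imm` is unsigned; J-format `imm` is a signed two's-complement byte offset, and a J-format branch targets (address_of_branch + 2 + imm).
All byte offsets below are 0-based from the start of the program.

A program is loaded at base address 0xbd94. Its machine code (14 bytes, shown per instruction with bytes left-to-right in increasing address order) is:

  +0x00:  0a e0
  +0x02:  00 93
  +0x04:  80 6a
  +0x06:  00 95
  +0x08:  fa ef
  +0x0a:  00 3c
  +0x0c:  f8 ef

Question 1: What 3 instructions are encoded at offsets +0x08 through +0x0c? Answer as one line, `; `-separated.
goto #-6; psh $6; goto #-8

off 0x08: read fa ef as little → 0xeffa
  opcode bits[15:12]=0xe: goto/J
  [11:0] imm=4090 (s12→-6) = #-6
off 0x0a: read 00 3c as little → 0x3c00
  opcode bits[15:12]=0x3: psh/R
  [11:9] rd=6 = $6
off 0x0c: read f8 ef as little → 0xeff8
  opcode bits[15:12]=0xe: goto/J
  [11:0] imm=4088 (s12→-8) = #-8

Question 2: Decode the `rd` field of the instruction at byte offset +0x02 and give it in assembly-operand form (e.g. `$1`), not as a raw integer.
[02] 00 93 → 0x9300
  opcode bits[15:12]=0x9: ldr/RR
  [11:9] rd=1 = $1
  [8:6] rs=4 = $4

$1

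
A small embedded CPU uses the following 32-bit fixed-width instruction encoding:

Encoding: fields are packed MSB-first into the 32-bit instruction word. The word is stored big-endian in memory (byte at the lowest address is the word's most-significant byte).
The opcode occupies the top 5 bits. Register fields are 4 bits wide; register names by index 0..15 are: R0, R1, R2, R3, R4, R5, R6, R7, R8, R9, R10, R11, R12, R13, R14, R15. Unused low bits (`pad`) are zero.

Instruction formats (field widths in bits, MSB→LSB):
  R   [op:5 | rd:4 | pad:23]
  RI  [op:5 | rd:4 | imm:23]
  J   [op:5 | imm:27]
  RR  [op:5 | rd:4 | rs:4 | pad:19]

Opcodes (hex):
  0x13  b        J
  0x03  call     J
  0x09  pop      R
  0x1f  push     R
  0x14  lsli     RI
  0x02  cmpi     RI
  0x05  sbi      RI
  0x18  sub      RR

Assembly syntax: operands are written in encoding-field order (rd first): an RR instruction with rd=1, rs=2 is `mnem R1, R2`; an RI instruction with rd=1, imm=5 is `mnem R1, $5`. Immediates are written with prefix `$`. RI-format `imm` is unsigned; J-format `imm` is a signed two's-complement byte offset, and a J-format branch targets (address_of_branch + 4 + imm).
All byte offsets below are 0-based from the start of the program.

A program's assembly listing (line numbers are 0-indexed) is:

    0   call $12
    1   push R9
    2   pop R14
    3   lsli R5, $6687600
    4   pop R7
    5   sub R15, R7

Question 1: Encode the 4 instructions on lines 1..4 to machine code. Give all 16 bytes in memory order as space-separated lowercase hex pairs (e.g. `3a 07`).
fc 80 00 00 4f 00 00 00 a2 e6 0b 70 4b 80 00 00

1. push fields op=0x1f:5|rd=9:4|pad=0:23 → word fc800000h → fc 80 00 00
2. pop fields op=0x9:5|rd=14:4|pad=0:23 → word 4f000000h → 4f 00 00 00
3. lsli fields op=0x14:5|rd=5:4|imm=6687600:23 → word a2e60b70h → a2 e6 0b 70
4. pop fields op=0x9:5|rd=7:4|pad=0:23 → word 4b800000h → 4b 80 00 00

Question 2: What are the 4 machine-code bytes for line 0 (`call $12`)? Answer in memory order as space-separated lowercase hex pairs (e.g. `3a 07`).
line 0 (call): pack op=0x3:5|imm=12:27 = 0x1800000c; big→ 18 00 00 0c

18 00 00 0c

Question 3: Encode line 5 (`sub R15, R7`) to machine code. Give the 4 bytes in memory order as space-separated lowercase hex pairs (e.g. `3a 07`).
line 5 (sub): pack op=0x18:5|rd=15:4|rs=7:4|pad=0:19 = 0xc7b80000; big→ c7 b8 00 00

c7 b8 00 00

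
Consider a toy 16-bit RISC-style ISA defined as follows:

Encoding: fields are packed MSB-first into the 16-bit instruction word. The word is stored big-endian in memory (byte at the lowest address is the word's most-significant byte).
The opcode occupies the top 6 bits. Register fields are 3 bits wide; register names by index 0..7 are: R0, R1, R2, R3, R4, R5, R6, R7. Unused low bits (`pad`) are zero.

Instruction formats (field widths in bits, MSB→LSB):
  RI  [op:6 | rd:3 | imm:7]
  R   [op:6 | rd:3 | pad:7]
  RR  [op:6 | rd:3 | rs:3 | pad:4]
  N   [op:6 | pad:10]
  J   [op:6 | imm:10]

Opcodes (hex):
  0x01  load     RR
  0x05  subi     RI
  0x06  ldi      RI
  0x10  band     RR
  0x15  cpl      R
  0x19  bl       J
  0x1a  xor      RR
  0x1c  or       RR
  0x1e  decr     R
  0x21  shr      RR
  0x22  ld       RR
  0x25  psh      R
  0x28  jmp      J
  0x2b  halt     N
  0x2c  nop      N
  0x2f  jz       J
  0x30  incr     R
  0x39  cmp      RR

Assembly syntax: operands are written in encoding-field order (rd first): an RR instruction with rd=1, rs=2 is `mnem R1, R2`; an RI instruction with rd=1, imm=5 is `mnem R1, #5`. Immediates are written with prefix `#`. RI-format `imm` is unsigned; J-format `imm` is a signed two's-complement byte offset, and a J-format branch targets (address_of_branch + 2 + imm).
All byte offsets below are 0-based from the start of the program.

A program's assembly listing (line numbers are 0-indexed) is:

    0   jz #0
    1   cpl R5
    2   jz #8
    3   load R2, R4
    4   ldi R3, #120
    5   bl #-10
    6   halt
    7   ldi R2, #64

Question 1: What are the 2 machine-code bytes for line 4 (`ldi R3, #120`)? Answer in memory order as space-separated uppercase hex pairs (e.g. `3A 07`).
19 F8

line 4 (ldi): pack op=0x6:6|rd=3:3|imm=120:7 = 0x19f8; big→ 19 f8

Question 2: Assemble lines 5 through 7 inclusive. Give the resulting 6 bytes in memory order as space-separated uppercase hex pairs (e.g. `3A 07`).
67 F6 AC 00 19 40

line 5 (bl): pack op=0x19:6|imm=-10:10 = 0x67f6; big→ 67 f6
line 6 (halt): pack op=0x2b:6|pad=0:10 = 0xac00; big→ ac 00
line 7 (ldi): pack op=0x6:6|rd=2:3|imm=64:7 = 0x1940; big→ 19 40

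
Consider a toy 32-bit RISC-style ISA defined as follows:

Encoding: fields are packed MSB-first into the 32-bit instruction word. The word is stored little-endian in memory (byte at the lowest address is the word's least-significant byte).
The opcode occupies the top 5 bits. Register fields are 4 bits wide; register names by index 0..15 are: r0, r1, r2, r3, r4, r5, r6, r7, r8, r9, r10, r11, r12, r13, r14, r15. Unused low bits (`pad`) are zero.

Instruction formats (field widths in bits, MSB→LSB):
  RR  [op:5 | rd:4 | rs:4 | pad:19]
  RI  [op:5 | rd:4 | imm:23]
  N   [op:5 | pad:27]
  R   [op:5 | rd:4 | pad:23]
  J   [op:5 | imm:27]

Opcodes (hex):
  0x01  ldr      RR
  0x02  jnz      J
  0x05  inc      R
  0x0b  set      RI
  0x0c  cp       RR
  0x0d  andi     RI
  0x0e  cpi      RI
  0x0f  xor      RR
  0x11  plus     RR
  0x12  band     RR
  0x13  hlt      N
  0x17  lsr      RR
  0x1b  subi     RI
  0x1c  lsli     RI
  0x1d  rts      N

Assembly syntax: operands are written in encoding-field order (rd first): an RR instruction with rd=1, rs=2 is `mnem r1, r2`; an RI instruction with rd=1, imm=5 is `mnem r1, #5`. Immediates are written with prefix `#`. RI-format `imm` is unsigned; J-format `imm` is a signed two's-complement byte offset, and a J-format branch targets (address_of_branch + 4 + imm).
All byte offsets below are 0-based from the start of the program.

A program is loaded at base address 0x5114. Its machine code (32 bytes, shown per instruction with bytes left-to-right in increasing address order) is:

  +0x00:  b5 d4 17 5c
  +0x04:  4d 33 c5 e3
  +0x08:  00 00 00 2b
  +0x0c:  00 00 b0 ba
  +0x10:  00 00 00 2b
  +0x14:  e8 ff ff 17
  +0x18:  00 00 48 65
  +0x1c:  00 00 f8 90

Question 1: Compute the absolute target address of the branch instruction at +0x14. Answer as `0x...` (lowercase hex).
0x5114

@+14  little-endian(e8 ff ff 17) = 0x17ffffe8
  top 5b → 0x2 → jnz [J]
  imm: (w>>0)&0x7ffffff=0x7ffffe8 (s27→-24) → #-24
  target = base 0x5114 + off 0x14 + 4 + imm -24 = 0x5114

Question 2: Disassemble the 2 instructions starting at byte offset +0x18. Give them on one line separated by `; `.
@+18  little-endian(00 00 48 65) = 0x65480000
  op=0x65480000>>27=0xc ⇒ cp (RR)
  rd: (w>>23)&0xf=0xa → r10
  rs: (w>>19)&0xf=0x9 → r9
@+1c  little-endian(00 00 f8 90) = 0x90f80000
  op=0x90f80000>>27=0x12 ⇒ band (RR)
  rd: (w>>23)&0xf=0x1 → r1
  rs: (w>>19)&0xf=0xf → r15

cp r10, r9; band r1, r15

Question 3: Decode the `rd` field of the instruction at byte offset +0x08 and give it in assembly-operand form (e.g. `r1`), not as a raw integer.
@+08  little-endian(00 00 00 2b) = 0x2b000000
  top 5b → 0x5 → inc [R]
  rd@[26:23]=0x6 ⇒ r6

r6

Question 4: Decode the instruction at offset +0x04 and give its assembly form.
lsli r7, #4535117

@+04  little-endian(4d 33 c5 e3) = 0xe3c5334d
  op=0xe3c5334d>>27=0x1c ⇒ lsli (RI)
  rd@[26:23]=0x7 ⇒ r7
  imm@[22:0]=0x45334d ⇒ #4535117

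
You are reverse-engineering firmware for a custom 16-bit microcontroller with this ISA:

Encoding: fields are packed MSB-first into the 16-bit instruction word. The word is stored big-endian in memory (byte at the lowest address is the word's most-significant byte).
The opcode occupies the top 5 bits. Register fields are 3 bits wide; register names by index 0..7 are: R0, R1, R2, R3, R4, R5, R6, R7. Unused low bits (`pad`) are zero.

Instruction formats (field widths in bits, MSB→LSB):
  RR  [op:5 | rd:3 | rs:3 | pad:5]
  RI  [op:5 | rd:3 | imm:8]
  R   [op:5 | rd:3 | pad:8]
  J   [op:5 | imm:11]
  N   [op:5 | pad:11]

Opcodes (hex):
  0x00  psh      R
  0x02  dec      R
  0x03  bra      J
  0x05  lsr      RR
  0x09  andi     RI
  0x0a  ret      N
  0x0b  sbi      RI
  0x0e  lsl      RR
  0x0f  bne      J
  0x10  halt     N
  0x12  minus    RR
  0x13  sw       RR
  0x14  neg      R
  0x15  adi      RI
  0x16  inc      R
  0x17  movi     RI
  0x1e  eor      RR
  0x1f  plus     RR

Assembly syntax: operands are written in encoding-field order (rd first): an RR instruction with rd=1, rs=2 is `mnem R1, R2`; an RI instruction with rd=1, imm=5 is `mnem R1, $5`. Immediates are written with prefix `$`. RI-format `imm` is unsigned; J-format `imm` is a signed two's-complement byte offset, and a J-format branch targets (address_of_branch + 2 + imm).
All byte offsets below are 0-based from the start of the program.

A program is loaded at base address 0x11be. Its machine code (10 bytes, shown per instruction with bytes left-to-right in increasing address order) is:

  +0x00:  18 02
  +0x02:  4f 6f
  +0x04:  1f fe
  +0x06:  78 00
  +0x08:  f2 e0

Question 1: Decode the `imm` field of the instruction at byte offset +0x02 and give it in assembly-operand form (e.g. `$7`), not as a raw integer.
[02] 4f 6f → 0x4f6f
  op=0x4f6f>>11=0x9 ⇒ andi (RI)
  [10:8] rd=7 = R7
  [7:0] imm=111 = $111

$111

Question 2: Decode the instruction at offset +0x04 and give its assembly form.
@+04  big-endian(1f fe) = 0x1ffe
  op=0x1ffe>>11=0x3 ⇒ bra (J)
  imm: (w>>0)&0x7ff=0x7fe (s11→-2) → $-2

bra $-2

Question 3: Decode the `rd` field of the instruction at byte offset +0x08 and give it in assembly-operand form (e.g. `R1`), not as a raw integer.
R2

@+08  big-endian(f2 e0) = 0xf2e0
  opcode bits[15:11]=0x1e: eor/RR
  [10:8] rd=2 = R2
  [7:5] rs=7 = R7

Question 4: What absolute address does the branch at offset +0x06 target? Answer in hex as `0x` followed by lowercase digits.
0x11c6

[06] 78 00 → 0x7800
  op=0x7800>>11=0xf ⇒ bne (J)
  imm: (w>>0)&0x7ff=0x0 → $0
  target = base 0x11be + off 0x06 + 2 + imm 0 = 0x11c6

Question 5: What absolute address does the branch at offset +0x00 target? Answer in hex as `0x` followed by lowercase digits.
@+00  big-endian(18 02) = 0x1802
  top 5b → 0x3 → bra [J]
  [10:0] imm=2 = $2
  target = base 0x11be + off 0x00 + 2 + imm 2 = 0x11c2

0x11c2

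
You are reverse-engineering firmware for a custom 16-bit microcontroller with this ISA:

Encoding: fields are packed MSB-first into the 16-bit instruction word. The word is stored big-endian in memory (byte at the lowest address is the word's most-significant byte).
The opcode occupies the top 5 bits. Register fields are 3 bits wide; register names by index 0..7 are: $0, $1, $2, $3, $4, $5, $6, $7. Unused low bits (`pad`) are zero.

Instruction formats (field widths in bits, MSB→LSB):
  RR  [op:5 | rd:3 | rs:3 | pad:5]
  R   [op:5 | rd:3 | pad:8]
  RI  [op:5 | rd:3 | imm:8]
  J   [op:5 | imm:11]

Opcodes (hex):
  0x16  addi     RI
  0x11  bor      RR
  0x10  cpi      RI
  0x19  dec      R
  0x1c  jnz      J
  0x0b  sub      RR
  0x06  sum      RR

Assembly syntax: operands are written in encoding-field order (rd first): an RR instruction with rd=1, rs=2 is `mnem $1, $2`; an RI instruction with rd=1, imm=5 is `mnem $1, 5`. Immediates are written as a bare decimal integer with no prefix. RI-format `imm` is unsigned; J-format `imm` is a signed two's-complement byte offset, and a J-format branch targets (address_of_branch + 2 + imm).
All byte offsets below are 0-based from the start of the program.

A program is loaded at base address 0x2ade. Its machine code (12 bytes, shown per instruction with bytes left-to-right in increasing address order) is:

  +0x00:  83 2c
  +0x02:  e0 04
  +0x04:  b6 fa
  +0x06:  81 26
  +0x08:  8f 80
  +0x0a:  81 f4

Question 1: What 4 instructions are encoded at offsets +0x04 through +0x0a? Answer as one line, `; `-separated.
addi $6, 250; cpi $1, 38; bor $7, $4; cpi $1, 244

@+04  big-endian(b6 fa) = 0xb6fa
  op=0xb6fa>>11=0x16 ⇒ addi (RI)
  rd: (w>>8)&0x7=0x6 → $6
  imm: (w>>0)&0xff=0xfa → 250
@+06  big-endian(81 26) = 0x8126
  op=0x8126>>11=0x10 ⇒ cpi (RI)
  rd: (w>>8)&0x7=0x1 → $1
  imm: (w>>0)&0xff=0x26 → 38
@+08  big-endian(8f 80) = 0x8f80
  op=0x8f80>>11=0x11 ⇒ bor (RR)
  rd: (w>>8)&0x7=0x7 → $7
  rs: (w>>5)&0x7=0x4 → $4
@+0a  big-endian(81 f4) = 0x81f4
  op=0x81f4>>11=0x10 ⇒ cpi (RI)
  rd: (w>>8)&0x7=0x1 → $1
  imm: (w>>0)&0xff=0xf4 → 244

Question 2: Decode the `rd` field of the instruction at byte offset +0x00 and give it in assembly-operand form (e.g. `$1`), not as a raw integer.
$3

@+00  big-endian(83 2c) = 0x832c
  opcode bits[15:11]=0x10: cpi/RI
  rd@[10:8]=0x3 ⇒ $3
  imm@[7:0]=0x2c ⇒ 44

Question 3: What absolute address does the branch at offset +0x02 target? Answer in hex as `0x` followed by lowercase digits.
off 0x02: read e0 04 as big → 0xe004
  opcode bits[15:11]=0x1c: jnz/J
  [10:0] imm=4 = 4
  target = base 0x2ade + off 0x02 + 2 + imm 4 = 0x2ae6

0x2ae6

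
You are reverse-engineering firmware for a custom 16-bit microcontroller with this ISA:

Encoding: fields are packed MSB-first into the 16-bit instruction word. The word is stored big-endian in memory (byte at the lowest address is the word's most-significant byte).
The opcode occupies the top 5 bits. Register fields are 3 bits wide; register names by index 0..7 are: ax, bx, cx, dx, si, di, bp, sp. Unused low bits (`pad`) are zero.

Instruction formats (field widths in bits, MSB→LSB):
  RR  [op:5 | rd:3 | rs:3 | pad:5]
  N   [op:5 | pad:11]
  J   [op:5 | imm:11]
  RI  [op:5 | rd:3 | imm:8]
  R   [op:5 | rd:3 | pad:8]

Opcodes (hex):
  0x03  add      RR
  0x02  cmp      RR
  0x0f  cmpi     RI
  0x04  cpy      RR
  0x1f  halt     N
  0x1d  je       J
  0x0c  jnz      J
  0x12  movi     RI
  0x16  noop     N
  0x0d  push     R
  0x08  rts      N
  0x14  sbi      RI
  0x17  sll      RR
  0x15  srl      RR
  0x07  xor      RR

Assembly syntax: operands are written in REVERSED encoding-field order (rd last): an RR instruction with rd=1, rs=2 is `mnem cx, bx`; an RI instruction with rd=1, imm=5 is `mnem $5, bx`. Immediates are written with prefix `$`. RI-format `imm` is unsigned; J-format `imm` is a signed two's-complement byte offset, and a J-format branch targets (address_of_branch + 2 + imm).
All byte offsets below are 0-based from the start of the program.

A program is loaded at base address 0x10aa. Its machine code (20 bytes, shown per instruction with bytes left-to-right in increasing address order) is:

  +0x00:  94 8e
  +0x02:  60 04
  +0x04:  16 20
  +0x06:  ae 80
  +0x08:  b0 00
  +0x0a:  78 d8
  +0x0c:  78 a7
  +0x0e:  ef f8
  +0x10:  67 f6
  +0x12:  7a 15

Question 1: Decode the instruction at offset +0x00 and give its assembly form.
@+00  big-endian(94 8e) = 0x948e
  op=0x948e>>11=0x12 ⇒ movi (RI)
  rd@[10:8]=0x4 ⇒ si
  imm@[7:0]=0x8e ⇒ $142

movi $142, si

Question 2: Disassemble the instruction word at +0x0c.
cmpi $167, ax

off 0x0c: read 78 a7 as big → 0x78a7
  top 5b → 0xf → cmpi [RI]
  rd@[10:8]=0x0 ⇒ ax
  imm@[7:0]=0xa7 ⇒ $167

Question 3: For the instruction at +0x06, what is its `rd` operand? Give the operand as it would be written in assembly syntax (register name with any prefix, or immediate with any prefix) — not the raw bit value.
off 0x06: read ae 80 as big → 0xae80
  opcode bits[15:11]=0x15: srl/RR
  rd@[10:8]=0x6 ⇒ bp
  rs@[7:5]=0x4 ⇒ si

bp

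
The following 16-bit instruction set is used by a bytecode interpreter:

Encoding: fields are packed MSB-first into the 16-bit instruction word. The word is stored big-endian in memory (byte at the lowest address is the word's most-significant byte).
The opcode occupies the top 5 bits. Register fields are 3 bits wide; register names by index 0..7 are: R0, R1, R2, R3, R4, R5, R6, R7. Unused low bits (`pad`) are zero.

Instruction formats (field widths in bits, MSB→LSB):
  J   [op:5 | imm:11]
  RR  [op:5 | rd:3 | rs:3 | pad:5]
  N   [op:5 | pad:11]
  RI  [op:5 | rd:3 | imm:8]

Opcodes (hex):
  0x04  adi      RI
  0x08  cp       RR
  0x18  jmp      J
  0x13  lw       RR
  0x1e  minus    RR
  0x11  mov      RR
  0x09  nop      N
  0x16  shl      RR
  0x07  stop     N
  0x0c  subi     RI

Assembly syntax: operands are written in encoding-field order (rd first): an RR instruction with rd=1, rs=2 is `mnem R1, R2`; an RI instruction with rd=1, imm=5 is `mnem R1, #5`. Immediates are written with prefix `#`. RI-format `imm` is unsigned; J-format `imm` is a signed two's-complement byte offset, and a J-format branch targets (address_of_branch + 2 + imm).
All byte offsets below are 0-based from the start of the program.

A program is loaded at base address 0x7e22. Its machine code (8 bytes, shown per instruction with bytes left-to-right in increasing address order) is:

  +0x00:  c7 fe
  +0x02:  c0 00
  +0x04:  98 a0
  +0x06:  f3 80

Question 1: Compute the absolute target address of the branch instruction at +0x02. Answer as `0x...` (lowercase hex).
0x7e26

off 0x02: read c0 00 as big → 0xc000
  op=0xc000>>11=0x18 ⇒ jmp (J)
  [10:0] imm=0 = #0
  target = base 0x7e22 + off 0x02 + 2 + imm 0 = 0x7e26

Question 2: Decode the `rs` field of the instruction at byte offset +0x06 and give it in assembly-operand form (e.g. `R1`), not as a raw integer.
@+06  big-endian(f3 80) = 0xf380
  op=0xf380>>11=0x1e ⇒ minus (RR)
  rd: (w>>8)&0x7=0x3 → R3
  rs: (w>>5)&0x7=0x4 → R4

R4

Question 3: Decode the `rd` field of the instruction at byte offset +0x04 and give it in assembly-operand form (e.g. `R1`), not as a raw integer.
R0

off 0x04: read 98 a0 as big → 0x98a0
  top 5b → 0x13 → lw [RR]
  [10:8] rd=0 = R0
  [7:5] rs=5 = R5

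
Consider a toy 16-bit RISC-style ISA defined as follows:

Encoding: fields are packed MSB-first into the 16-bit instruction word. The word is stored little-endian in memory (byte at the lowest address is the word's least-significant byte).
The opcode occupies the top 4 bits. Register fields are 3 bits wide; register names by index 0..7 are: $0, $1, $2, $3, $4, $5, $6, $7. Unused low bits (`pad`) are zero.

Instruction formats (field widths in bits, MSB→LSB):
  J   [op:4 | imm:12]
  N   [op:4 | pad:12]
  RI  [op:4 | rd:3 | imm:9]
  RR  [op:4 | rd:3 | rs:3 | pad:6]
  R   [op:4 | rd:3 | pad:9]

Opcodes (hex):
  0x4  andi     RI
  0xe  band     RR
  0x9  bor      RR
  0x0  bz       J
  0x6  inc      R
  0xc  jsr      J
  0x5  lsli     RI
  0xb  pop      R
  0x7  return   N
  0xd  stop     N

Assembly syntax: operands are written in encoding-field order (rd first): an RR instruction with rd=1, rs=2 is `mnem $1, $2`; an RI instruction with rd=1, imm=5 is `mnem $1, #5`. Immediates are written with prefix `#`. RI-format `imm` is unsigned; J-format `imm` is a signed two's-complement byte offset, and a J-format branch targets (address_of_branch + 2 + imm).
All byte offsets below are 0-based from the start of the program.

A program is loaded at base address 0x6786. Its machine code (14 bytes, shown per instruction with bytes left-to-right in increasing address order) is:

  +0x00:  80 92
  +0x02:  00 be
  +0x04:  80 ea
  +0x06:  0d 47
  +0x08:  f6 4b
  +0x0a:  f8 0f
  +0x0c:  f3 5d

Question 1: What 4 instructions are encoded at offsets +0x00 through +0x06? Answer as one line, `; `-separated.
bor $1, $2; pop $7; band $5, $2; andi $3, #269

@+00  little-endian(80 92) = 0x9280
  op=0x9280>>12=0x9 ⇒ bor (RR)
  rd: (w>>9)&0x7=0x1 → $1
  rs: (w>>6)&0x7=0x2 → $2
@+02  little-endian(00 be) = 0xbe00
  op=0xbe00>>12=0xb ⇒ pop (R)
  rd: (w>>9)&0x7=0x7 → $7
@+04  little-endian(80 ea) = 0xea80
  op=0xea80>>12=0xe ⇒ band (RR)
  rd: (w>>9)&0x7=0x5 → $5
  rs: (w>>6)&0x7=0x2 → $2
@+06  little-endian(0d 47) = 0x470d
  op=0x470d>>12=0x4 ⇒ andi (RI)
  rd: (w>>9)&0x7=0x3 → $3
  imm: (w>>0)&0x1ff=0x10d → #269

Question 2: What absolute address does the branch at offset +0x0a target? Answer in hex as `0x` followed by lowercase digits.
[0a] f8 0f → 0x0ff8
  top 4b → 0x0 → bz [J]
  [11:0] imm=4088 (s12→-8) = #-8
  target = base 0x6786 + off 0x0a + 2 + imm -8 = 0x678a

0x678a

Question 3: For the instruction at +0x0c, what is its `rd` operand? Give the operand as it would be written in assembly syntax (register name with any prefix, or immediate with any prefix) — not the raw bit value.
@+0c  little-endian(f3 5d) = 0x5df3
  top 4b → 0x5 → lsli [RI]
  rd: (w>>9)&0x7=0x6 → $6
  imm: (w>>0)&0x1ff=0x1f3 → #499

$6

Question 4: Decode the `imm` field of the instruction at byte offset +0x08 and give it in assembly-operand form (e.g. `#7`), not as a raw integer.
[08] f6 4b → 0x4bf6
  opcode bits[15:12]=0x4: andi/RI
  [11:9] rd=5 = $5
  [8:0] imm=502 = #502

#502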